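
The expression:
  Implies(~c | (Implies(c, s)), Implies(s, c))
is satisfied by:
  {c: True, s: False}
  {s: False, c: False}
  {s: True, c: True}


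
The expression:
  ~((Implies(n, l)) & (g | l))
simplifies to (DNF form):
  (n & ~l) | (~g & ~l)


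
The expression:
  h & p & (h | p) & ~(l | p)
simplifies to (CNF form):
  False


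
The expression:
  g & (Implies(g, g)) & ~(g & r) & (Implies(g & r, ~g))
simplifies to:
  g & ~r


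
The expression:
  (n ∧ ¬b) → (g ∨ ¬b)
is always true.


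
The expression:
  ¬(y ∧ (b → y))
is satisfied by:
  {y: False}


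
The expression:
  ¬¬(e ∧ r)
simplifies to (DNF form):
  e ∧ r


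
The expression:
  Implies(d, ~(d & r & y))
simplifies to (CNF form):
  ~d | ~r | ~y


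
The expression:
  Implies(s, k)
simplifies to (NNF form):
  k | ~s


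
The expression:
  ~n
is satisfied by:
  {n: False}


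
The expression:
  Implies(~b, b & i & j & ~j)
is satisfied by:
  {b: True}


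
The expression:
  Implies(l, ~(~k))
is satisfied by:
  {k: True, l: False}
  {l: False, k: False}
  {l: True, k: True}


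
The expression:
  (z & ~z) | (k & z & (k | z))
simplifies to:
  k & z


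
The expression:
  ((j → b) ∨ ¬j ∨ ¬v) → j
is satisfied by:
  {j: True}


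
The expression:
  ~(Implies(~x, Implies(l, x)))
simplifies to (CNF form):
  l & ~x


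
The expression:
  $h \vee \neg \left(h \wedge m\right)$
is always true.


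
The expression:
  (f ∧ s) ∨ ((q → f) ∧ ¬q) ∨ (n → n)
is always true.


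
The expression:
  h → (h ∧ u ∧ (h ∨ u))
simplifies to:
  u ∨ ¬h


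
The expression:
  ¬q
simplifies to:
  ¬q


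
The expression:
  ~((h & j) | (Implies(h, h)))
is never true.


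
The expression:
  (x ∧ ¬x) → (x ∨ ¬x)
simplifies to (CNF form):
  True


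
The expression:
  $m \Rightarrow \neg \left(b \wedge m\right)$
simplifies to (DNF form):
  $\neg b \vee \neg m$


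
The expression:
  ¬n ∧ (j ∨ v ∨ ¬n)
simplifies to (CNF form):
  ¬n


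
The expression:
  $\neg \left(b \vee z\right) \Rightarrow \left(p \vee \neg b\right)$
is always true.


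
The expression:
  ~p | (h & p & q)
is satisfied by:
  {h: True, q: True, p: False}
  {h: True, q: False, p: False}
  {q: True, h: False, p: False}
  {h: False, q: False, p: False}
  {h: True, p: True, q: True}


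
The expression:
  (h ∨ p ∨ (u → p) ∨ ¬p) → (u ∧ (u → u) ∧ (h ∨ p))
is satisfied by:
  {p: True, h: True, u: True}
  {p: True, u: True, h: False}
  {h: True, u: True, p: False}


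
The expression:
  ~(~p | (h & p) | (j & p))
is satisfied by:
  {p: True, h: False, j: False}


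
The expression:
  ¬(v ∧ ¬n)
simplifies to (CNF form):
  n ∨ ¬v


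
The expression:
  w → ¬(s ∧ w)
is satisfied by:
  {s: False, w: False}
  {w: True, s: False}
  {s: True, w: False}


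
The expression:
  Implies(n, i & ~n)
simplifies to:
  ~n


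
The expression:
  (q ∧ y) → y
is always true.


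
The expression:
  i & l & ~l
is never true.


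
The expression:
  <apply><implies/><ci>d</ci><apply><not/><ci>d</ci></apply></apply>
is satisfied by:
  {d: False}


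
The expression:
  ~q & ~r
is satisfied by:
  {q: False, r: False}


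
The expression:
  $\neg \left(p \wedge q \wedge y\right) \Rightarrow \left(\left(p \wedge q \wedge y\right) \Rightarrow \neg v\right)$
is always true.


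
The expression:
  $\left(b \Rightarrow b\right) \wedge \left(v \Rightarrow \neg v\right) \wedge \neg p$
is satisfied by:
  {v: False, p: False}


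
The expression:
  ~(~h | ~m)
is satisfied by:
  {h: True, m: True}


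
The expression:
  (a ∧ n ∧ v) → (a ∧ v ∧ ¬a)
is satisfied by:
  {v: False, n: False, a: False}
  {a: True, v: False, n: False}
  {n: True, v: False, a: False}
  {a: True, n: True, v: False}
  {v: True, a: False, n: False}
  {a: True, v: True, n: False}
  {n: True, v: True, a: False}


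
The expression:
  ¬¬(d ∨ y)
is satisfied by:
  {y: True, d: True}
  {y: True, d: False}
  {d: True, y: False}


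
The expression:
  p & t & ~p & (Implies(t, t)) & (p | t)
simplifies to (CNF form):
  False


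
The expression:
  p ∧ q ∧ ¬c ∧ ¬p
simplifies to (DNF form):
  False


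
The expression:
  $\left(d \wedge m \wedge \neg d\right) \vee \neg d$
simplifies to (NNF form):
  $\neg d$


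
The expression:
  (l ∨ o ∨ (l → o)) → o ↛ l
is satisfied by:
  {o: True, l: False}


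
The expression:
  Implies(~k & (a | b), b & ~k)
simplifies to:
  b | k | ~a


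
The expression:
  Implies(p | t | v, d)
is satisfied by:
  {d: True, v: False, p: False, t: False}
  {d: True, t: True, v: False, p: False}
  {d: True, p: True, v: False, t: False}
  {d: True, t: True, p: True, v: False}
  {d: True, v: True, p: False, t: False}
  {d: True, t: True, v: True, p: False}
  {d: True, p: True, v: True, t: False}
  {d: True, t: True, p: True, v: True}
  {t: False, v: False, p: False, d: False}


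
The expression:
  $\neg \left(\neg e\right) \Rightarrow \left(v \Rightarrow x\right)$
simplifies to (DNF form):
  $x \vee \neg e \vee \neg v$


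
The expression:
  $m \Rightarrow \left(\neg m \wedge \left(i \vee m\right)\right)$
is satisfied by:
  {m: False}


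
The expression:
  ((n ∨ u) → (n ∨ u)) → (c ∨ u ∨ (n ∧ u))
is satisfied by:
  {c: True, u: True}
  {c: True, u: False}
  {u: True, c: False}


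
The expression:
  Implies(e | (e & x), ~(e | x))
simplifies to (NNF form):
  ~e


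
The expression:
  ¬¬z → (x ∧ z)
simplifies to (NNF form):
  x ∨ ¬z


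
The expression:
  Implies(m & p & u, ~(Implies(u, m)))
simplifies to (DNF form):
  ~m | ~p | ~u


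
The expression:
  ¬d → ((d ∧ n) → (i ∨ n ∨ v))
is always true.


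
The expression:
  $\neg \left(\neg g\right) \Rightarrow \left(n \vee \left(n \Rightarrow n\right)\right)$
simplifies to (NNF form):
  $\text{True}$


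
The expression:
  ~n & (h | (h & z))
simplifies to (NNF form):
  h & ~n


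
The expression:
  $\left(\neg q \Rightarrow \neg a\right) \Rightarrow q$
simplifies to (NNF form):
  $a \vee q$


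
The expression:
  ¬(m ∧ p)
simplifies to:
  ¬m ∨ ¬p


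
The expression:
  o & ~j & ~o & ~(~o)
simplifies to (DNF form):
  False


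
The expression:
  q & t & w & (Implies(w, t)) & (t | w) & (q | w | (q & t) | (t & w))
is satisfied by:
  {t: True, w: True, q: True}


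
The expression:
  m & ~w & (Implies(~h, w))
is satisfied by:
  {h: True, m: True, w: False}


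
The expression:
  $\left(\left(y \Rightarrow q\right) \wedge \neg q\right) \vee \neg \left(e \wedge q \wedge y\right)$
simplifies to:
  $\neg e \vee \neg q \vee \neg y$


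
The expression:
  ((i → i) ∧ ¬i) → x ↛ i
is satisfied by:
  {i: True, x: True}
  {i: True, x: False}
  {x: True, i: False}


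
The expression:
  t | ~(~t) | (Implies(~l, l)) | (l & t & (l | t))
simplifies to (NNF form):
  l | t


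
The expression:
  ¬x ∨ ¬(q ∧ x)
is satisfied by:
  {q: False, x: False}
  {x: True, q: False}
  {q: True, x: False}


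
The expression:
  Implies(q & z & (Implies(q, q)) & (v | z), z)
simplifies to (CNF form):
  True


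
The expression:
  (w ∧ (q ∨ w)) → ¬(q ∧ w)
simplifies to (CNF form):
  ¬q ∨ ¬w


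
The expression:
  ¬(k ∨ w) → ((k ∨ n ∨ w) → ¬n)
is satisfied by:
  {k: True, w: True, n: False}
  {k: True, w: False, n: False}
  {w: True, k: False, n: False}
  {k: False, w: False, n: False}
  {n: True, k: True, w: True}
  {n: True, k: True, w: False}
  {n: True, w: True, k: False}


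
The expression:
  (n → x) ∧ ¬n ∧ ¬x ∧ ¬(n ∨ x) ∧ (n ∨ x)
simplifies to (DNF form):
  False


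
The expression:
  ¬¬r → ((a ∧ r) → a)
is always true.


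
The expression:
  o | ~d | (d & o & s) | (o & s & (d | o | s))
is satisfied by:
  {o: True, d: False}
  {d: False, o: False}
  {d: True, o: True}


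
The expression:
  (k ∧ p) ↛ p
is never true.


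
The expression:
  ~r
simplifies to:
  ~r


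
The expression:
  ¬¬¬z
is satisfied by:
  {z: False}


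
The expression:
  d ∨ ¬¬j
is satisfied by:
  {d: True, j: True}
  {d: True, j: False}
  {j: True, d: False}


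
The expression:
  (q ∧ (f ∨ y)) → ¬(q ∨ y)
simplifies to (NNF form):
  (¬f ∧ ¬y) ∨ ¬q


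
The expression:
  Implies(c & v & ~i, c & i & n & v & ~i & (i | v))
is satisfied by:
  {i: True, v: False, c: False}
  {v: False, c: False, i: False}
  {i: True, c: True, v: False}
  {c: True, v: False, i: False}
  {i: True, v: True, c: False}
  {v: True, i: False, c: False}
  {i: True, c: True, v: True}


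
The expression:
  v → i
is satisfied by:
  {i: True, v: False}
  {v: False, i: False}
  {v: True, i: True}


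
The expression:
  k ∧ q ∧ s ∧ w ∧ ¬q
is never true.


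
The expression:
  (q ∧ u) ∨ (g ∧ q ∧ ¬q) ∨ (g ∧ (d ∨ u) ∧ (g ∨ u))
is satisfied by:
  {d: True, u: True, q: True, g: True}
  {d: True, u: True, g: True, q: False}
  {u: True, q: True, g: True, d: False}
  {u: True, g: True, q: False, d: False}
  {u: True, d: True, q: True, g: False}
  {u: True, q: True, g: False, d: False}
  {d: True, g: True, q: True, u: False}
  {d: True, g: True, q: False, u: False}


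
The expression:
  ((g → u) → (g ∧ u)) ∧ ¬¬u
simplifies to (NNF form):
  g ∧ u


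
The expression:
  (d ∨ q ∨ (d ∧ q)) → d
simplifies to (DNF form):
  d ∨ ¬q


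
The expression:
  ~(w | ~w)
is never true.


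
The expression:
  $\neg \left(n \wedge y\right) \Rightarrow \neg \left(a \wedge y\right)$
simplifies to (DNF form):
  $n \vee \neg a \vee \neg y$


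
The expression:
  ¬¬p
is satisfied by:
  {p: True}


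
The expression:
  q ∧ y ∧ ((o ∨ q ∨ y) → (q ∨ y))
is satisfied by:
  {y: True, q: True}


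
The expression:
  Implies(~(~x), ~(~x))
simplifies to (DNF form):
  True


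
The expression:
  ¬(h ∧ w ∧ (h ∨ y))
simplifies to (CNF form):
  ¬h ∨ ¬w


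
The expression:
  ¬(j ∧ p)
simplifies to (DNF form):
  ¬j ∨ ¬p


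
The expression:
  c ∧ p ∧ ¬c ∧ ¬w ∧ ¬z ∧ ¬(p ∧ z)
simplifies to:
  False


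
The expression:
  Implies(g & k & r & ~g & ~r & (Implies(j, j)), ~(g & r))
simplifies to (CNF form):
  True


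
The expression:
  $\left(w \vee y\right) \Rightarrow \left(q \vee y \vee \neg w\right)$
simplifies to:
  $q \vee y \vee \neg w$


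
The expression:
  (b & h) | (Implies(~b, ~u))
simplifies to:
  b | ~u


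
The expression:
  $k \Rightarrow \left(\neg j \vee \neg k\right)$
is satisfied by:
  {k: False, j: False}
  {j: True, k: False}
  {k: True, j: False}


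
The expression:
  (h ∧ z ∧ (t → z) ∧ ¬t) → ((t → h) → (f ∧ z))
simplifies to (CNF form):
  f ∨ t ∨ ¬h ∨ ¬z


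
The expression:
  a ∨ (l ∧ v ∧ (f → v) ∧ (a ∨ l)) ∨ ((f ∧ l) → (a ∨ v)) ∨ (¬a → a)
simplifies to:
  a ∨ v ∨ ¬f ∨ ¬l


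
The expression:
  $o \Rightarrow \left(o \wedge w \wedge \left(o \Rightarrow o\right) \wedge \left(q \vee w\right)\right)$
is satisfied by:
  {w: True, o: False}
  {o: False, w: False}
  {o: True, w: True}


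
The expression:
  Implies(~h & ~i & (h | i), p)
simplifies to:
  True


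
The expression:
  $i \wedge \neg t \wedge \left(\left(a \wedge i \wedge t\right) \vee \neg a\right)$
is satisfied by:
  {i: True, t: False, a: False}


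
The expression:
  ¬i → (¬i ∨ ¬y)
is always true.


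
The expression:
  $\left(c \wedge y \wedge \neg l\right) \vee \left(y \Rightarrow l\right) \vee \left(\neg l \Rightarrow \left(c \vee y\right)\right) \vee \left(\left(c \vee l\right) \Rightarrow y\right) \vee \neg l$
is always true.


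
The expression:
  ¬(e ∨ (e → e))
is never true.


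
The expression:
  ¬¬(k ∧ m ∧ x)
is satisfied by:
  {m: True, x: True, k: True}


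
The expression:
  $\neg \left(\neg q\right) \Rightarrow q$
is always true.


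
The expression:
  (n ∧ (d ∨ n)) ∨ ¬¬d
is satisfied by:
  {n: True, d: True}
  {n: True, d: False}
  {d: True, n: False}


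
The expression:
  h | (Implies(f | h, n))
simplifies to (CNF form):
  h | n | ~f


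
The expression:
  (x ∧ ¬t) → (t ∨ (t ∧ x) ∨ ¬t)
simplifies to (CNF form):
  True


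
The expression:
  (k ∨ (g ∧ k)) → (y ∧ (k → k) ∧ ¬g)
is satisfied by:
  {y: True, g: False, k: False}
  {g: False, k: False, y: False}
  {y: True, g: True, k: False}
  {g: True, y: False, k: False}
  {k: True, y: True, g: False}


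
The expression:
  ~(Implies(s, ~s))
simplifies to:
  s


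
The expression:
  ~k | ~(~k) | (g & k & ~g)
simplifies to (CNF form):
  True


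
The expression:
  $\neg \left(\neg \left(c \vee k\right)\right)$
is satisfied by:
  {k: True, c: True}
  {k: True, c: False}
  {c: True, k: False}


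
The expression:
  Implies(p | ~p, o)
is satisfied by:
  {o: True}


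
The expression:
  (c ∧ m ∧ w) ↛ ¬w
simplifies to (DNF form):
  c ∧ m ∧ w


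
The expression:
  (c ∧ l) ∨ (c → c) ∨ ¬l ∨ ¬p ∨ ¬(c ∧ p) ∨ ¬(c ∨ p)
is always true.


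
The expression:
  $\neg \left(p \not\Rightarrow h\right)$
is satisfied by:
  {h: True, p: False}
  {p: False, h: False}
  {p: True, h: True}


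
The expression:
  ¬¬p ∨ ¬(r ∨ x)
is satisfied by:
  {p: True, r: False, x: False}
  {x: True, p: True, r: False}
  {p: True, r: True, x: False}
  {x: True, p: True, r: True}
  {x: False, r: False, p: False}


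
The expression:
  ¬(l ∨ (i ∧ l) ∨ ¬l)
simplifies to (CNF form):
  False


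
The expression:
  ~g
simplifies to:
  ~g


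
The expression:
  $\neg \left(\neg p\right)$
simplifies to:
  $p$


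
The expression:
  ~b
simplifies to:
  ~b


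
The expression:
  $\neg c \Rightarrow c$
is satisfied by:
  {c: True}


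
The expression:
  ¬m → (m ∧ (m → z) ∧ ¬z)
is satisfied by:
  {m: True}


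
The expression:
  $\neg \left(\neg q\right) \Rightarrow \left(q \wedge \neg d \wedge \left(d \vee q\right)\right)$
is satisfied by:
  {q: False, d: False}
  {d: True, q: False}
  {q: True, d: False}


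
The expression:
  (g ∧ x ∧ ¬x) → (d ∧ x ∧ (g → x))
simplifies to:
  True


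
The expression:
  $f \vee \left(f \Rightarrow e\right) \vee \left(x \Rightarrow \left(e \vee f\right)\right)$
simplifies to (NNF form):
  $\text{True}$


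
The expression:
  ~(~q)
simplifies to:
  q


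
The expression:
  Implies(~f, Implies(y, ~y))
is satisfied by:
  {f: True, y: False}
  {y: False, f: False}
  {y: True, f: True}


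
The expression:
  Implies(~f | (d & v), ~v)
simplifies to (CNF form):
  (f | ~v) & (~d | ~v)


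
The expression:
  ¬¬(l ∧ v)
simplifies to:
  l ∧ v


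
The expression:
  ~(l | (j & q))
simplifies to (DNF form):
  (~j & ~l) | (~l & ~q)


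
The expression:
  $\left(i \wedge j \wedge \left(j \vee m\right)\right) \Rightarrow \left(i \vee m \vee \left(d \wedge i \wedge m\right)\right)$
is always true.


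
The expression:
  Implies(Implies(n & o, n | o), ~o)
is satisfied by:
  {o: False}


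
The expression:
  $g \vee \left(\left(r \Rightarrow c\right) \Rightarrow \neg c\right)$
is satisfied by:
  {g: True, c: False}
  {c: False, g: False}
  {c: True, g: True}


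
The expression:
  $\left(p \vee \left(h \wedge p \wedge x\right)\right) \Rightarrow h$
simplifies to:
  $h \vee \neg p$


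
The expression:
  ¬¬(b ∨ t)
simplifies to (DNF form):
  b ∨ t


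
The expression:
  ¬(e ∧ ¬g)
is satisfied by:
  {g: True, e: False}
  {e: False, g: False}
  {e: True, g: True}


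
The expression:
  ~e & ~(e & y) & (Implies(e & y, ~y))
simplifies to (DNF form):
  ~e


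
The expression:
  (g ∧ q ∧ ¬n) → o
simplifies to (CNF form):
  n ∨ o ∨ ¬g ∨ ¬q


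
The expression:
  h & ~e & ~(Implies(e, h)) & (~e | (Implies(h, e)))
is never true.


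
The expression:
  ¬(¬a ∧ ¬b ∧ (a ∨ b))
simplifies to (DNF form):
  True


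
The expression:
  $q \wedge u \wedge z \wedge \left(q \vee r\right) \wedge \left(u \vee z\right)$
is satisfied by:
  {z: True, u: True, q: True}


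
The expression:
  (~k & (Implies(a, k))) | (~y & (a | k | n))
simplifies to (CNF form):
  (~a | ~y) & (~k | ~y)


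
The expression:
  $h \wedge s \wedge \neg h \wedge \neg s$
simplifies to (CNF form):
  $\text{False}$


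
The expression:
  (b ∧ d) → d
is always true.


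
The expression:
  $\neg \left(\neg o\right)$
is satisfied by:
  {o: True}


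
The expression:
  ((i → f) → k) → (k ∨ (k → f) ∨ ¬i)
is always true.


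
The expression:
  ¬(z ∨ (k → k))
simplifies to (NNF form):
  False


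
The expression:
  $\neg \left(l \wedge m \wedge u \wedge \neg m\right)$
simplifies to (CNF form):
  $\text{True}$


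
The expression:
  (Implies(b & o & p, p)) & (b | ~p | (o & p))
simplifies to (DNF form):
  b | o | ~p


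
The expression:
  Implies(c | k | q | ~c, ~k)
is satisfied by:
  {k: False}


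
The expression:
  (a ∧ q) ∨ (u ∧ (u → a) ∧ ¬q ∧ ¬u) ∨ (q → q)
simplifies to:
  True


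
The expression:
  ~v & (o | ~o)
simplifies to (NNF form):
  ~v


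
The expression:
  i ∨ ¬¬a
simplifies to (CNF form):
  a ∨ i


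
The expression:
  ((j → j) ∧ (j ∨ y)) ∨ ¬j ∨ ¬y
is always true.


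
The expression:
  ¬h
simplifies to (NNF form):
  ¬h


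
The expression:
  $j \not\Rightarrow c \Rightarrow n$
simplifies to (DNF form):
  $c \vee n \vee \neg j$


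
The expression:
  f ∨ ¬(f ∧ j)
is always true.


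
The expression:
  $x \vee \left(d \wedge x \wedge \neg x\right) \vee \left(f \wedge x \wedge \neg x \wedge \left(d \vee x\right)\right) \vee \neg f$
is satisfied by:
  {x: True, f: False}
  {f: False, x: False}
  {f: True, x: True}


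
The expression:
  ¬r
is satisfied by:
  {r: False}


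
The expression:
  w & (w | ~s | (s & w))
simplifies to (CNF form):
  w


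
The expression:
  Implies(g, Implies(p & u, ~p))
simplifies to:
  ~g | ~p | ~u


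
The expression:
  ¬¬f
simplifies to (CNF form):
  f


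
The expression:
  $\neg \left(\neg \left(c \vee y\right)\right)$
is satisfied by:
  {y: True, c: True}
  {y: True, c: False}
  {c: True, y: False}


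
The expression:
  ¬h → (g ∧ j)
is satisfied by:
  {h: True, j: True, g: True}
  {h: True, j: True, g: False}
  {h: True, g: True, j: False}
  {h: True, g: False, j: False}
  {j: True, g: True, h: False}


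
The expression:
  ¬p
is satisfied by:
  {p: False}


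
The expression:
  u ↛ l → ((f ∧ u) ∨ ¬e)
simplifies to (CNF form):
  f ∨ l ∨ ¬e ∨ ¬u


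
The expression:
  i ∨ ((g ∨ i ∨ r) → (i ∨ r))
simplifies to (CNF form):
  i ∨ r ∨ ¬g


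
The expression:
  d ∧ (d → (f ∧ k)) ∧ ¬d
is never true.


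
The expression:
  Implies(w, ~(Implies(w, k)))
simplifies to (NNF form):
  ~k | ~w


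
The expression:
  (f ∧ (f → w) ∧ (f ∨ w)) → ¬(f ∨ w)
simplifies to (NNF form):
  ¬f ∨ ¬w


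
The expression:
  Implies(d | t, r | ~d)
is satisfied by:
  {r: True, d: False}
  {d: False, r: False}
  {d: True, r: True}


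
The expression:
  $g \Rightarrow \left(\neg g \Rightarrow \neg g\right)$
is always true.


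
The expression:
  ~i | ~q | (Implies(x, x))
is always true.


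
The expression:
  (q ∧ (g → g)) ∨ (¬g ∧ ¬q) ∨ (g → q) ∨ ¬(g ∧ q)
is always true.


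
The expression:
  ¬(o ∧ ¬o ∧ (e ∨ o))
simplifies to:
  True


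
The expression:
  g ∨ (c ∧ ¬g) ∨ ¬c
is always true.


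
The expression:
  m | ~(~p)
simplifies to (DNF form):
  m | p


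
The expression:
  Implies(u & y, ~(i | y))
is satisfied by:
  {u: False, y: False}
  {y: True, u: False}
  {u: True, y: False}


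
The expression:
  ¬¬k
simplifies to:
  k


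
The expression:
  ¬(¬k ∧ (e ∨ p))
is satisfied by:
  {k: True, e: False, p: False}
  {k: True, p: True, e: False}
  {k: True, e: True, p: False}
  {k: True, p: True, e: True}
  {p: False, e: False, k: False}


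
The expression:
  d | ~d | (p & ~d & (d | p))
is always true.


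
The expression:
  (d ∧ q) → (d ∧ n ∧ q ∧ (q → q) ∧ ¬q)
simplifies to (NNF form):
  ¬d ∨ ¬q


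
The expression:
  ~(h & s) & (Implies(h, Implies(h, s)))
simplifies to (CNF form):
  ~h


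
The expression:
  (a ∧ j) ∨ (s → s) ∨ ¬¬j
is always true.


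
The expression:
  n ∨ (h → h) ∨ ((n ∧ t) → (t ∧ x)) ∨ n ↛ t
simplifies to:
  True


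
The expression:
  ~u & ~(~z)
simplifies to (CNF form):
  z & ~u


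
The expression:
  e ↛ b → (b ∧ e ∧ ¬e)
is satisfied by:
  {b: True, e: False}
  {e: False, b: False}
  {e: True, b: True}


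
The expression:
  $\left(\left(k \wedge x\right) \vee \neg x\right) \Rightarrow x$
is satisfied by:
  {x: True}


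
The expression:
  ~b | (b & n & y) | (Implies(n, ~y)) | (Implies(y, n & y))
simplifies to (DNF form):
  True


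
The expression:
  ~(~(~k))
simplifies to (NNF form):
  ~k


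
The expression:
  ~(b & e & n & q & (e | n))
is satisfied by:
  {e: False, q: False, n: False, b: False}
  {b: True, e: False, q: False, n: False}
  {n: True, e: False, q: False, b: False}
  {b: True, n: True, e: False, q: False}
  {q: True, b: False, e: False, n: False}
  {b: True, q: True, e: False, n: False}
  {n: True, q: True, b: False, e: False}
  {b: True, n: True, q: True, e: False}
  {e: True, n: False, q: False, b: False}
  {b: True, e: True, n: False, q: False}
  {n: True, e: True, b: False, q: False}
  {b: True, n: True, e: True, q: False}
  {q: True, e: True, n: False, b: False}
  {b: True, q: True, e: True, n: False}
  {n: True, q: True, e: True, b: False}


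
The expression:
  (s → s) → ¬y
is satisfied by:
  {y: False}


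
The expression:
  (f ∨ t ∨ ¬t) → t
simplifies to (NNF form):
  t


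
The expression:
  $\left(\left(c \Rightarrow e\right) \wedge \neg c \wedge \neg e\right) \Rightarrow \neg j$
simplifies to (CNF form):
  $c \vee e \vee \neg j$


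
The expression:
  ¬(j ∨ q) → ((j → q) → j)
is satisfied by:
  {q: True, j: True}
  {q: True, j: False}
  {j: True, q: False}


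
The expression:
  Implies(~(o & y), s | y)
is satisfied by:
  {y: True, s: True}
  {y: True, s: False}
  {s: True, y: False}


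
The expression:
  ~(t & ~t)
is always true.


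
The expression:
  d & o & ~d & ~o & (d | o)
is never true.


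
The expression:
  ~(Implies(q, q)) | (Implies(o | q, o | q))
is always true.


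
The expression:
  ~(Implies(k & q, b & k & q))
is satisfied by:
  {q: True, k: True, b: False}


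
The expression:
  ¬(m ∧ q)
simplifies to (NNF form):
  ¬m ∨ ¬q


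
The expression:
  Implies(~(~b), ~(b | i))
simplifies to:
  ~b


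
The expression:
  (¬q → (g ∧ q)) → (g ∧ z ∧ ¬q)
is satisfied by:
  {q: False}


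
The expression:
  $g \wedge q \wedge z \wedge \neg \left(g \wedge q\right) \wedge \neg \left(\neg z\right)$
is never true.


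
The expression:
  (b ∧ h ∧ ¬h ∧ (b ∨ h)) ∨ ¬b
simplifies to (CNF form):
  ¬b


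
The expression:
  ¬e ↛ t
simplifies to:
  ¬e ∧ ¬t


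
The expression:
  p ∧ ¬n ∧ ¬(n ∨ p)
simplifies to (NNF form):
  False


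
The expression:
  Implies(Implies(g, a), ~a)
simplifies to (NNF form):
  ~a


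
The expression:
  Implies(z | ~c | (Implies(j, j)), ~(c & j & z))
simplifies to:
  ~c | ~j | ~z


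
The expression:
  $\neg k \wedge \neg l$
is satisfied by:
  {l: False, k: False}


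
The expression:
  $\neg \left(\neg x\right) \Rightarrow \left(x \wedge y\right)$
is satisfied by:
  {y: True, x: False}
  {x: False, y: False}
  {x: True, y: True}


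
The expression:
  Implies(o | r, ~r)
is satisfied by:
  {r: False}


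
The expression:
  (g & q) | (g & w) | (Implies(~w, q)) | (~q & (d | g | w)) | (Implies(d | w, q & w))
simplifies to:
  True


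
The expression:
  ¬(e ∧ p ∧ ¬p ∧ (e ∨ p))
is always true.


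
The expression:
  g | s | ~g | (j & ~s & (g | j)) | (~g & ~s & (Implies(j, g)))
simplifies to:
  True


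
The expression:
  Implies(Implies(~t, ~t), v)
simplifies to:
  v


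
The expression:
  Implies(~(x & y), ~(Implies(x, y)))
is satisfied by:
  {x: True}


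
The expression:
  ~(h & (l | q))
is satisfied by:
  {l: False, h: False, q: False}
  {q: True, l: False, h: False}
  {l: True, q: False, h: False}
  {q: True, l: True, h: False}
  {h: True, q: False, l: False}


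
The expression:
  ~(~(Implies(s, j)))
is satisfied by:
  {j: True, s: False}
  {s: False, j: False}
  {s: True, j: True}


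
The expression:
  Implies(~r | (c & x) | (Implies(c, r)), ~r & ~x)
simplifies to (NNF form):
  ~r & ~x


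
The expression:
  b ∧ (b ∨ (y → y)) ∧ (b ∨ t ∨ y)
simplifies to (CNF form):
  b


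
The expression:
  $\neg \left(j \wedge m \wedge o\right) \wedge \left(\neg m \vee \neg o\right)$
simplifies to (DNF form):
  $\neg m \vee \neg o$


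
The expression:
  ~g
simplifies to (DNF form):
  ~g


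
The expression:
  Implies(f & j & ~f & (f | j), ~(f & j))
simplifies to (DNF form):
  True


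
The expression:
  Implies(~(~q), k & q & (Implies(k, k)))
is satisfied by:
  {k: True, q: False}
  {q: False, k: False}
  {q: True, k: True}


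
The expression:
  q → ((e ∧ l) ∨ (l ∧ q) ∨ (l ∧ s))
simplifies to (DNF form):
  l ∨ ¬q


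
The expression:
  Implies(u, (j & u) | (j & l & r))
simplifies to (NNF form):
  j | ~u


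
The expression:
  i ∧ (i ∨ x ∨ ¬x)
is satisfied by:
  {i: True}


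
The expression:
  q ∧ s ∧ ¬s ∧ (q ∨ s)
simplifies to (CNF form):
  False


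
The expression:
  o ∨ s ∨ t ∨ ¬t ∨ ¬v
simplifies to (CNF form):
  True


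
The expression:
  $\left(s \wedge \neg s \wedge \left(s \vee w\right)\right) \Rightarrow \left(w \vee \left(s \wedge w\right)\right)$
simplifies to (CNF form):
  $\text{True}$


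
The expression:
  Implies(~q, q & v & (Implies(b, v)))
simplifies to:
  q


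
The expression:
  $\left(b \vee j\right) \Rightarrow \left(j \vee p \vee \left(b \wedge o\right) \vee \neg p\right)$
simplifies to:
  $\text{True}$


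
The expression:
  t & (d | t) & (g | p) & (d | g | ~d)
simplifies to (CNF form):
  t & (g | p)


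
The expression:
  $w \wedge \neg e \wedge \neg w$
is never true.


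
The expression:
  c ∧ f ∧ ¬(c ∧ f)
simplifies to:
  False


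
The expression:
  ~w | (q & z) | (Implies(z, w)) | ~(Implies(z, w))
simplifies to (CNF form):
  True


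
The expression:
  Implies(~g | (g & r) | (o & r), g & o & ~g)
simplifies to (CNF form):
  g & ~r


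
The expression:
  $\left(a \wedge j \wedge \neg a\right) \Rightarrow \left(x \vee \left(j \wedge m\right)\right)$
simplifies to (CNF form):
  $\text{True}$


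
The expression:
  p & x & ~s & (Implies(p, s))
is never true.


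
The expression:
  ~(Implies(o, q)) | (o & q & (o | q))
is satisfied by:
  {o: True}


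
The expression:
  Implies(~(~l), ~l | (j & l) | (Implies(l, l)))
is always true.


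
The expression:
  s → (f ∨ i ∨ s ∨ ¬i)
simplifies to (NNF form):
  True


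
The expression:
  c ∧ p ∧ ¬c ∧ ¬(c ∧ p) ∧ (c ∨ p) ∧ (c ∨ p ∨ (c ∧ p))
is never true.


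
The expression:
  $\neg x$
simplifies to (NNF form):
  $\neg x$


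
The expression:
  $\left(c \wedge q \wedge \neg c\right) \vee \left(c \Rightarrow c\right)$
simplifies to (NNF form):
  $\text{True}$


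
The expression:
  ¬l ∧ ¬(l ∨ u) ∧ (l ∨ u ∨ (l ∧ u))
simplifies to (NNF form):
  False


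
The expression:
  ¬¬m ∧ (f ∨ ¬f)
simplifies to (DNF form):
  m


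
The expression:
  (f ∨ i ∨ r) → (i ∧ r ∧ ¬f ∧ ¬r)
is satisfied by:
  {i: False, r: False, f: False}


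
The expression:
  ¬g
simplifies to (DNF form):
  ¬g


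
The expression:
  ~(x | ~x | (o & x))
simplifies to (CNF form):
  False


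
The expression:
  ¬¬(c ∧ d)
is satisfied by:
  {c: True, d: True}


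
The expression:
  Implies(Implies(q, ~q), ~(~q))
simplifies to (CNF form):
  q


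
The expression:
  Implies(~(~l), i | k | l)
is always true.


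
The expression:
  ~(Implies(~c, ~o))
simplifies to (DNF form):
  o & ~c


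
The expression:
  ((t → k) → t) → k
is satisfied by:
  {k: True, t: False}
  {t: False, k: False}
  {t: True, k: True}


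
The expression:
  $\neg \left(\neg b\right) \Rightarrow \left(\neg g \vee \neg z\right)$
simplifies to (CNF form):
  $\neg b \vee \neg g \vee \neg z$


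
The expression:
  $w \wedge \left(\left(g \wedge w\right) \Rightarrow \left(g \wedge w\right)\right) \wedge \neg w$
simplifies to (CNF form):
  $\text{False}$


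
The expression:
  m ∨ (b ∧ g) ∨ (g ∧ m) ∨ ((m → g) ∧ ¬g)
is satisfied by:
  {b: True, m: True, g: False}
  {b: True, g: False, m: False}
  {m: True, g: False, b: False}
  {m: False, g: False, b: False}
  {b: True, m: True, g: True}
  {b: True, g: True, m: False}
  {m: True, g: True, b: False}


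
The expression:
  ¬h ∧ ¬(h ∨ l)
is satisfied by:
  {h: False, l: False}


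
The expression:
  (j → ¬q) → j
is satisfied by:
  {j: True}


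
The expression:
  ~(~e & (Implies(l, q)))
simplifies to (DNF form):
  e | (l & ~q)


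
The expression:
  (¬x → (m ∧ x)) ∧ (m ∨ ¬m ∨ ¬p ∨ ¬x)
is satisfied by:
  {x: True}


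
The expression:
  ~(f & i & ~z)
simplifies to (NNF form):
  z | ~f | ~i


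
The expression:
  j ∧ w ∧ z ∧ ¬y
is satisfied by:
  {z: True, j: True, w: True, y: False}


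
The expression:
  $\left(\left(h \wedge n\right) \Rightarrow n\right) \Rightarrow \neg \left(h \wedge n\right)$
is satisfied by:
  {h: False, n: False}
  {n: True, h: False}
  {h: True, n: False}


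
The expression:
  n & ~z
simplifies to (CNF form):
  n & ~z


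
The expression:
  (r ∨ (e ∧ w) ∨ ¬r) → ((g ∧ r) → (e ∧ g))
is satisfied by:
  {e: True, g: False, r: False}
  {g: False, r: False, e: False}
  {r: True, e: True, g: False}
  {r: True, g: False, e: False}
  {e: True, g: True, r: False}
  {g: True, e: False, r: False}
  {r: True, g: True, e: True}


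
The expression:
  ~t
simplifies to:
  ~t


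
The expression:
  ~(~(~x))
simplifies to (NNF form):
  ~x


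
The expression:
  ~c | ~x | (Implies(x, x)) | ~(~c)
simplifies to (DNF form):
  True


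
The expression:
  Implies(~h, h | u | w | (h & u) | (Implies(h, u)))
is always true.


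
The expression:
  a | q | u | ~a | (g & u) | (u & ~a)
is always true.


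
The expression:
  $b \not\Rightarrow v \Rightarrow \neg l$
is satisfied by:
  {v: True, l: False, b: False}
  {l: False, b: False, v: False}
  {b: True, v: True, l: False}
  {b: True, l: False, v: False}
  {v: True, l: True, b: False}
  {l: True, v: False, b: False}
  {b: True, l: True, v: True}


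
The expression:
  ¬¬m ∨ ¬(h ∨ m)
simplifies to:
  m ∨ ¬h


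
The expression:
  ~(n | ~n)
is never true.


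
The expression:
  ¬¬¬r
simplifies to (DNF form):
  ¬r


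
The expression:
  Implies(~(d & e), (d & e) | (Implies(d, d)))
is always true.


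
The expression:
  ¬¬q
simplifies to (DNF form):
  q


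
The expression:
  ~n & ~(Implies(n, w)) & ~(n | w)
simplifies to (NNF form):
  False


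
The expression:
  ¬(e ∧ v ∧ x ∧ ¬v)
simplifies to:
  True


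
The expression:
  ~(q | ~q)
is never true.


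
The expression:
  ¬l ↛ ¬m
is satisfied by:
  {m: True, l: False}


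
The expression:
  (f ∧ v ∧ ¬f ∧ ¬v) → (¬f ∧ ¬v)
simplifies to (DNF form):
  True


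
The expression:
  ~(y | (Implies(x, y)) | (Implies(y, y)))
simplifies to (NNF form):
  False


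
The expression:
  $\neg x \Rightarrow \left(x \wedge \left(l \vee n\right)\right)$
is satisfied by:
  {x: True}


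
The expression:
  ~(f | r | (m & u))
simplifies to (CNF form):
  ~f & ~r & (~m | ~u)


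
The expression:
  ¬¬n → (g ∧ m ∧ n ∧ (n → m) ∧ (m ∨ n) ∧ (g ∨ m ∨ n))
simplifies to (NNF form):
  (g ∧ m) ∨ ¬n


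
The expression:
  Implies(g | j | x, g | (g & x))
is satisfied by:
  {g: True, j: False, x: False}
  {x: True, g: True, j: False}
  {g: True, j: True, x: False}
  {x: True, g: True, j: True}
  {x: False, j: False, g: False}


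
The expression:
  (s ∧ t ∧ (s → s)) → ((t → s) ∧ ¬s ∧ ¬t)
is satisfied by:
  {s: False, t: False}
  {t: True, s: False}
  {s: True, t: False}


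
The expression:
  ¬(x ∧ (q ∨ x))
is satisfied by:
  {x: False}


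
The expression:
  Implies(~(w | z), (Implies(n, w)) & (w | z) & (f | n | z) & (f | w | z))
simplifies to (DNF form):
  w | z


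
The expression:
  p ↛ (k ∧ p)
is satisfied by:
  {p: True, k: False}


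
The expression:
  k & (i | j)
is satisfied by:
  {i: True, j: True, k: True}
  {i: True, k: True, j: False}
  {j: True, k: True, i: False}


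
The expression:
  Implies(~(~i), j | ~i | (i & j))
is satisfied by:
  {j: True, i: False}
  {i: False, j: False}
  {i: True, j: True}


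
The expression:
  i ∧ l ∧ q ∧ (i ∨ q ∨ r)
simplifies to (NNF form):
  i ∧ l ∧ q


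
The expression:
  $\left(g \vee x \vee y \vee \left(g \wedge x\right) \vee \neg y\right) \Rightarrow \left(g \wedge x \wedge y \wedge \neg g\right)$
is never true.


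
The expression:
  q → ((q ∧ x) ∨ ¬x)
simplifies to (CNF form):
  True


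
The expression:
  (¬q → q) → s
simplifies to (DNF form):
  s ∨ ¬q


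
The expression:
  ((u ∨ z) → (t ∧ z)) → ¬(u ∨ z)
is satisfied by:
  {t: False, z: False}
  {z: True, t: False}
  {t: True, z: False}


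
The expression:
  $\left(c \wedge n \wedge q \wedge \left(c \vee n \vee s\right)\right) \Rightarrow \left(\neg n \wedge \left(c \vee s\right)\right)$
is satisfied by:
  {c: False, q: False, n: False}
  {n: True, c: False, q: False}
  {q: True, c: False, n: False}
  {n: True, q: True, c: False}
  {c: True, n: False, q: False}
  {n: True, c: True, q: False}
  {q: True, c: True, n: False}


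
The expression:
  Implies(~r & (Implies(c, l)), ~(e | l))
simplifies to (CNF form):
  (r | ~l) & (c | r | ~e) & (c | r | ~l) & (r | ~e | ~l)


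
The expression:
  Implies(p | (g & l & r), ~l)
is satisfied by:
  {p: False, l: False, g: False, r: False}
  {r: True, p: False, l: False, g: False}
  {g: True, p: False, l: False, r: False}
  {r: True, g: True, p: False, l: False}
  {p: True, r: False, l: False, g: False}
  {r: True, p: True, l: False, g: False}
  {g: True, p: True, r: False, l: False}
  {r: True, g: True, p: True, l: False}
  {l: True, g: False, p: False, r: False}
  {l: True, r: True, g: False, p: False}
  {l: True, g: True, r: False, p: False}


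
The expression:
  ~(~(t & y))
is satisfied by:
  {t: True, y: True}


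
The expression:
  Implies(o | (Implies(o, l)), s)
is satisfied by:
  {s: True}


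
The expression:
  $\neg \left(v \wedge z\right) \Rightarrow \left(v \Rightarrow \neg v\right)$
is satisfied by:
  {z: True, v: False}
  {v: False, z: False}
  {v: True, z: True}


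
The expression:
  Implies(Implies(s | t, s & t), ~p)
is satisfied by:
  {s: False, p: False, t: False}
  {t: True, s: False, p: False}
  {s: True, t: False, p: False}
  {t: True, s: True, p: False}
  {p: True, t: True, s: False}
  {p: True, s: True, t: False}


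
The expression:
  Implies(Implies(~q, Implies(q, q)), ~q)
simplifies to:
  ~q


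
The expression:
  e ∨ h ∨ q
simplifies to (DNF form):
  e ∨ h ∨ q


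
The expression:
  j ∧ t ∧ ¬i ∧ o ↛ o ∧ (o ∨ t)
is never true.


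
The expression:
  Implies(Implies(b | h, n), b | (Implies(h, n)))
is always true.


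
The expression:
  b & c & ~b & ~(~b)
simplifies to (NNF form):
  False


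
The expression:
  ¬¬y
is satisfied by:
  {y: True}


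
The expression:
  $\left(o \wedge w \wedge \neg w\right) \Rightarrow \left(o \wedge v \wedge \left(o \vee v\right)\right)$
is always true.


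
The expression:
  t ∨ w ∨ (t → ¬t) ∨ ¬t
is always true.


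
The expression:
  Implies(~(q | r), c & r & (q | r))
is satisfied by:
  {r: True, q: True}
  {r: True, q: False}
  {q: True, r: False}


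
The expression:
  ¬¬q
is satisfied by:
  {q: True}


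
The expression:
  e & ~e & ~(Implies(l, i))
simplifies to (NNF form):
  False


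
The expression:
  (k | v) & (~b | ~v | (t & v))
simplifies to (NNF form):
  (t & v) | (k & ~v) | (v & ~b)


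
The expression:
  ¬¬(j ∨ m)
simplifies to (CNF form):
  j ∨ m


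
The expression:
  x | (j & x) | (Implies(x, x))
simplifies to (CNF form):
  True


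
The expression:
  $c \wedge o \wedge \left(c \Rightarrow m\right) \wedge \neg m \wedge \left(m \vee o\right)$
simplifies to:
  $\text{False}$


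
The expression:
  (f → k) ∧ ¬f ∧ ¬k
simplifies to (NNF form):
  ¬f ∧ ¬k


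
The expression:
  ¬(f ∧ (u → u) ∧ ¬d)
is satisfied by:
  {d: True, f: False}
  {f: False, d: False}
  {f: True, d: True}


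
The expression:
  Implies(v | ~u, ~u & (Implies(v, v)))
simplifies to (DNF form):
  ~u | ~v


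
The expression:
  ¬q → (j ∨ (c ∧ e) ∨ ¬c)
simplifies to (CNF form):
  e ∨ j ∨ q ∨ ¬c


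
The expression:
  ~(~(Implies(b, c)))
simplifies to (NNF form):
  c | ~b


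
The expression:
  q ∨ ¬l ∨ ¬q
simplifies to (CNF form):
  True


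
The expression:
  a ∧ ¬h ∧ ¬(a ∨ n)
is never true.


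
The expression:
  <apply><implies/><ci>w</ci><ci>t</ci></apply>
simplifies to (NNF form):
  <apply><or/><ci>t</ci><apply><not/><ci>w</ci></apply></apply>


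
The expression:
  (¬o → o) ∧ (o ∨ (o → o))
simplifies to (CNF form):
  o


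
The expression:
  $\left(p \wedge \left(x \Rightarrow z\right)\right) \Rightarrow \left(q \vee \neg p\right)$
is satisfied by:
  {x: True, q: True, z: False, p: False}
  {q: True, z: False, p: False, x: False}
  {x: True, q: True, z: True, p: False}
  {q: True, z: True, p: False, x: False}
  {x: True, z: False, p: False, q: False}
  {x: False, z: False, p: False, q: False}
  {x: True, z: True, p: False, q: False}
  {z: True, x: False, p: False, q: False}
  {x: True, p: True, q: True, z: False}
  {p: True, q: True, x: False, z: False}
  {x: True, p: True, q: True, z: True}
  {p: True, q: True, z: True, x: False}
  {p: True, x: True, q: False, z: False}
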